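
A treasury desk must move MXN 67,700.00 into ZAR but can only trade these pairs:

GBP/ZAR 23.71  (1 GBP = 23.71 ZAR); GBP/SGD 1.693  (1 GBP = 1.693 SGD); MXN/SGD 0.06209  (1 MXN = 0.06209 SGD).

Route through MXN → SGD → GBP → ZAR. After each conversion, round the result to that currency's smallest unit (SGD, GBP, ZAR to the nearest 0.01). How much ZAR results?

MXN 67,700.00 × 0.06209 = SGD 4,203.49
SGD 4,203.49 ÷ 1.693 = GBP 2,482.86
GBP 2,482.86 × 23.71 = ZAR 58,868.61

ZAR 58,868.61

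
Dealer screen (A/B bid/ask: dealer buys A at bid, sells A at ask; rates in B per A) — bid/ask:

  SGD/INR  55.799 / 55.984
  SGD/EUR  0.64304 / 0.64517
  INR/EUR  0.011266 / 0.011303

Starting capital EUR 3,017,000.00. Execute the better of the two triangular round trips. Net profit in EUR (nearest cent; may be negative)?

Best loop EUR → INR → SGD → EUR:
EUR 3,017,000.00 ÷ 0.011303 (buy INR at ask) = INR 266,920,286.65
INR 266,920,286.65 ÷ 55.984 (buy SGD at ask) = SGD 4,767,795.92
SGD 4,767,795.92 × 0.64304 (sell SGD at bid) = EUR 3,065,883.49

Net profit: EUR 48,883.49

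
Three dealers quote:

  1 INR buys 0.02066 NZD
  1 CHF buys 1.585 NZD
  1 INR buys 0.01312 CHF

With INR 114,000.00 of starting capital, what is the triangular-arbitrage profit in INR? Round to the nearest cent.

Profitable loop is INR → CHF → NZD → INR:
INR 114,000.00 × 0.01312 = CHF 1,495.68
CHF 1,495.68 × 1.585 = NZD 2,370.65
NZD 2,370.65 ÷ 0.02066 = INR 114,746.02
Profit = INR 114,746.02 − INR 114,000.00

Profit: INR 746.02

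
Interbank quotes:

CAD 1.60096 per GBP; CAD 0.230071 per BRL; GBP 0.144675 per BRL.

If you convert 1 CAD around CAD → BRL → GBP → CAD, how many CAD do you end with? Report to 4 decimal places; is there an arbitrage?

Around CAD → BRL → GBP → CAD: 1 ÷ 0.230071 × 0.144675 × 1.60096 = 1.006728
Product > 1; profitable direction is CAD → BRL → GBP → CAD.

1.0067 (arbitrage exists)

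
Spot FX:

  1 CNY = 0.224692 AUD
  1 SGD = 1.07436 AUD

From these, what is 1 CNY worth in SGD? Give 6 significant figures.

CNY/SGD = 0.209140

1 CNY × 0.224692 = 0.224692 AUD
0.224692 AUD ÷ 1.07436 = 0.20914 SGD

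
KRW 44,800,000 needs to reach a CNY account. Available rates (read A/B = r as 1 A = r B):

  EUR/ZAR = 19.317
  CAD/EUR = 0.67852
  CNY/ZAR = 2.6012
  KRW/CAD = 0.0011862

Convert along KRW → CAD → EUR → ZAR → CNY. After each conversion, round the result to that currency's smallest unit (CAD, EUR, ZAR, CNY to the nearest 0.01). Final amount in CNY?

KRW 44,800,000 × 0.0011862 = CAD 53,141.76
CAD 53,141.76 × 0.67852 = EUR 36,057.75
EUR 36,057.75 × 19.317 = ZAR 696,527.56
ZAR 696,527.56 ÷ 2.6012 = CNY 267,771.63

CNY 267,771.63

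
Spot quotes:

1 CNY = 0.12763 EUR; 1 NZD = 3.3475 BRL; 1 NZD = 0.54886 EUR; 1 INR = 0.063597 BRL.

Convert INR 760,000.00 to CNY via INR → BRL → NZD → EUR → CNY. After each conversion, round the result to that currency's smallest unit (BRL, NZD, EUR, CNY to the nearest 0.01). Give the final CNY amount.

CNY 62,092.38

INR 760,000.00 × 0.063597 = BRL 48,333.72
BRL 48,333.72 ÷ 3.3475 = NZD 14,438.75
NZD 14,438.75 × 0.54886 = EUR 7,924.85
EUR 7,924.85 ÷ 0.12763 = CNY 62,092.38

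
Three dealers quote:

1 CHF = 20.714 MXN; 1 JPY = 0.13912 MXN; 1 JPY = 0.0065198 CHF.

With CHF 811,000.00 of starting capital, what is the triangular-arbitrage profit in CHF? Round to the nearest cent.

Profitable loop is CHF → JPY → MXN → CHF:
CHF 811,000.00 ÷ 0.0065198 = JPY 124,390,319
JPY 124,390,319 × 0.13912 = MXN 17,305,181.14
MXN 17,305,181.14 ÷ 20.714 = CHF 835,434.06
Profit = CHF 835,434.06 − CHF 811,000.00

Profit: CHF 24,434.06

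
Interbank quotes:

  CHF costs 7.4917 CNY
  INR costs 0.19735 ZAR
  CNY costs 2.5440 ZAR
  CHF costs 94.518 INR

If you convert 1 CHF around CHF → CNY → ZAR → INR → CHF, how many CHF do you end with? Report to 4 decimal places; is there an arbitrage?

Around CHF → CNY → ZAR → INR → CHF: 1 × 7.4917 × 2.5440 ÷ 0.19735 ÷ 94.518 = 1.021753
Product > 1; profitable direction is CHF → CNY → ZAR → INR → CHF.

1.0218 (arbitrage exists)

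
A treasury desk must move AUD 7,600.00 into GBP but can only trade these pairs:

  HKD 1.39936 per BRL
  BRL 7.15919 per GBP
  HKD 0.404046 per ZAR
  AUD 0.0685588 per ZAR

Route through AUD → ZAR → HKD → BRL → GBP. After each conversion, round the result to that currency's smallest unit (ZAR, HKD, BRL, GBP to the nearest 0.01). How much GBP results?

AUD 7,600.00 ÷ 0.0685588 = ZAR 110,853.75
ZAR 110,853.75 × 0.404046 = HKD 44,790.01
HKD 44,790.01 ÷ 1.39936 = BRL 32,007.50
BRL 32,007.50 ÷ 7.15919 = GBP 4,470.83

GBP 4,470.83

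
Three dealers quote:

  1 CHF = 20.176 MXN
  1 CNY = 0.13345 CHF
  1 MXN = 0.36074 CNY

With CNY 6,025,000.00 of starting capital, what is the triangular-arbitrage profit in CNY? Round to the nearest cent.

Profitable loop is CNY → MXN → CHF → CNY:
CNY 6,025,000.00 ÷ 0.36074 = MXN 16,701,779.68
MXN 16,701,779.68 ÷ 20.176 = CHF 827,804.31
CHF 827,804.31 ÷ 0.13345 = CNY 6,203,104.58
Profit = CNY 6,203,104.58 − CNY 6,025,000.00

Profit: CNY 178,104.58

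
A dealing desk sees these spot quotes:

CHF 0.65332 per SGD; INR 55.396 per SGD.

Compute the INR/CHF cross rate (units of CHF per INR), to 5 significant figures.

1 INR ÷ 55.396 = 0.0180518 SGD
0.0180518 SGD × 0.65332 = 0.0117936 CHF

INR/CHF = 0.011794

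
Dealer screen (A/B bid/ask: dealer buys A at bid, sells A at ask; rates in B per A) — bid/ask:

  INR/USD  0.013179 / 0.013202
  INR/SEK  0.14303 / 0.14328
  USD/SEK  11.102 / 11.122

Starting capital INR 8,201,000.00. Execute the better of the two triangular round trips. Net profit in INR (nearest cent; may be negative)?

Net profit: INR 173,616.34

Best loop INR → USD → SEK → INR:
INR 8,201,000.00 × 0.013179 (sell INR at bid) = USD 108,080.98
USD 108,080.98 × 11.102 (sell USD at bid) = SEK 1,199,915.03
SEK 1,199,915.03 ÷ 0.14328 (buy INR at ask) = INR 8,374,616.34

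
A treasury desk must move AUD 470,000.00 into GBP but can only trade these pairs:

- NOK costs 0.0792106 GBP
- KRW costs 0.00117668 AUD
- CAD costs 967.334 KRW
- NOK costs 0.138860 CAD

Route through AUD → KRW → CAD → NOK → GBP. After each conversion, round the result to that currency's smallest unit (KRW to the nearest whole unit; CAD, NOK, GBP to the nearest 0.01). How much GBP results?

AUD 470,000.00 ÷ 0.00117668 = KRW 399,428,902
KRW 399,428,902 ÷ 967.334 = CAD 412,917.26
CAD 412,917.26 ÷ 0.138860 = NOK 2,973,622.79
NOK 2,973,622.79 × 0.0792106 = GBP 235,542.45

GBP 235,542.45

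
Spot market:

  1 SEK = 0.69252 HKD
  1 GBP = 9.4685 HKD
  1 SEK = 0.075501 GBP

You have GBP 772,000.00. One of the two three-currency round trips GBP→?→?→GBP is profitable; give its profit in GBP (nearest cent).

Profitable loop is GBP → HKD → SEK → GBP:
GBP 772,000.00 × 9.4685 = HKD 7,309,682.00
HKD 7,309,682.00 ÷ 0.69252 = SEK 10,555,192.63
SEK 10,555,192.63 × 0.075501 = GBP 796,927.60
Profit = GBP 796,927.60 − GBP 772,000.00

Profit: GBP 24,927.60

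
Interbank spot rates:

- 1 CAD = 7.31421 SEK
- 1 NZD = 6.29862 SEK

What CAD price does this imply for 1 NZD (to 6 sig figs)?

1 NZD × 6.29862 = 6.29862 SEK
6.29862 SEK ÷ 7.31421 = 0.861148 CAD

NZD/CAD = 0.861148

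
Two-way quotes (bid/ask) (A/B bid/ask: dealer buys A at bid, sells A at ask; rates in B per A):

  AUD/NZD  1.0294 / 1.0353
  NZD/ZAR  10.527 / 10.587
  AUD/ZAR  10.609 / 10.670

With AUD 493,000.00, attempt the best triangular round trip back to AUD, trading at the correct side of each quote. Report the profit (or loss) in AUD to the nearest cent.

Net profit: AUD 7,692.73

Best loop AUD → NZD → ZAR → AUD:
AUD 493,000.00 × 1.0294 (sell AUD at bid) = NZD 507,494.20
NZD 507,494.20 × 10.527 (sell NZD at bid) = ZAR 5,342,391.44
ZAR 5,342,391.44 ÷ 10.670 (buy AUD at ask) = AUD 500,692.73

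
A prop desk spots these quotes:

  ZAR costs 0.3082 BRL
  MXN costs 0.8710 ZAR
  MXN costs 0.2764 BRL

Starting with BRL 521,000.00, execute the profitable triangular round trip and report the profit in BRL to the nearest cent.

Profit: BRL 15,444.72

Profitable loop is BRL → ZAR → MXN → BRL:
BRL 521,000.00 ÷ 0.3082 = ZAR 1,690,460.74
ZAR 1,690,460.74 ÷ 0.8710 = MXN 1,940,827.49
MXN 1,940,827.49 × 0.2764 = BRL 536,444.72
Profit = BRL 536,444.72 − BRL 521,000.00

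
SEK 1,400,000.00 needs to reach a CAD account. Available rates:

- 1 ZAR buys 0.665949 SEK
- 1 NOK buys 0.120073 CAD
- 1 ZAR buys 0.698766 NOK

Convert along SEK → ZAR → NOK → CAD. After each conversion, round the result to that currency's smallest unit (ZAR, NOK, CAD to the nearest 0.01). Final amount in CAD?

CAD 176,386.03

SEK 1,400,000.00 ÷ 0.665949 = ZAR 2,102,263.09
ZAR 2,102,263.09 × 0.698766 = NOK 1,468,989.97
NOK 1,468,989.97 × 0.120073 = CAD 176,386.03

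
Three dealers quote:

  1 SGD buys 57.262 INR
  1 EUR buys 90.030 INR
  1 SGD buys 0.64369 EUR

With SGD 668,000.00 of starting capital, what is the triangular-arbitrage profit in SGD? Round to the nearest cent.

Profitable loop is SGD → EUR → INR → SGD:
SGD 668,000.00 × 0.64369 = EUR 429,984.92
EUR 429,984.92 × 90.030 = INR 38,711,542.35
INR 38,711,542.35 ÷ 57.262 = SGD 676,042.44
Profit = SGD 676,042.44 − SGD 668,000.00

Profit: SGD 8,042.44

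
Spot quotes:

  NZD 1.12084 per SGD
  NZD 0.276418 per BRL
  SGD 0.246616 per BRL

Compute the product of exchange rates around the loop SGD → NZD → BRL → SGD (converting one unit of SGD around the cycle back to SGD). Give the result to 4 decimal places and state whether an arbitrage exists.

1.0000 (no arbitrage)

Around SGD → NZD → BRL → SGD: 1 × 1.12084 ÷ 0.276418 × 0.246616 = 0.999997
Product ≈ 1 (deviation 0.000%, within rounding noise).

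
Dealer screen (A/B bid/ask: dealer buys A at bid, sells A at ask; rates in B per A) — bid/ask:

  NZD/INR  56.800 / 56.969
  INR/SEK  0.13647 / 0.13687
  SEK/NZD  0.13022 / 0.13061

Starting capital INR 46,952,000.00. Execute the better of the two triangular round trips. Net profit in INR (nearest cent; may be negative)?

Net profit: INR 441,339.84

Best loop INR → SEK → NZD → INR:
INR 46,952,000.00 × 0.13647 (sell INR at bid) = SEK 6,407,539.44
SEK 6,407,539.44 × 0.13022 (sell SEK at bid) = NZD 834,389.79
NZD 834,389.79 × 56.800 (sell NZD at bid) = INR 47,393,339.84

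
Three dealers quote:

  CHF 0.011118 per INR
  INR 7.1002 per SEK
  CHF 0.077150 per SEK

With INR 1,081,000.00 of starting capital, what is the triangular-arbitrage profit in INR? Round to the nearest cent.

Profit: INR 25,081.21

Profitable loop is INR → CHF → SEK → INR:
INR 1,081,000.00 × 0.011118 = CHF 12,018.56
CHF 12,018.56 ÷ 0.077150 = SEK 155,781.70
SEK 155,781.70 × 7.1002 = INR 1,106,081.21
Profit = INR 1,106,081.21 − INR 1,081,000.00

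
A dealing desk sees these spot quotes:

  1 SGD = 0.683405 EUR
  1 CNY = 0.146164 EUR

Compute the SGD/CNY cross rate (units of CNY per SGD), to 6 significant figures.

1 SGD × 0.683405 = 0.683405 EUR
0.683405 EUR ÷ 0.146164 = 4.6756 CNY

SGD/CNY = 4.67560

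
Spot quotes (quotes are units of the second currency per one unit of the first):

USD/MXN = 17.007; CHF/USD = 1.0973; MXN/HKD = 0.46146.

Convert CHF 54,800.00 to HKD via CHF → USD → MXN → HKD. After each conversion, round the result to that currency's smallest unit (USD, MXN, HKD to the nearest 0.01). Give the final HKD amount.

CHF 54,800.00 × 1.0973 = USD 60,132.04
USD 60,132.04 × 17.007 = MXN 1,022,665.60
MXN 1,022,665.60 × 0.46146 = HKD 471,919.27

HKD 471,919.27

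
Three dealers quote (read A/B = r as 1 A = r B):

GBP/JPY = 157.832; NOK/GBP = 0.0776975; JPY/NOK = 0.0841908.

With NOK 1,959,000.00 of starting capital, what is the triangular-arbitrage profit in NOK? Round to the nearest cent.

Profitable loop is NOK → GBP → JPY → NOK:
NOK 1,959,000.00 × 0.0776975 = GBP 152,209.40
GBP 152,209.40 × 157.832 = JPY 24,023,514
JPY 24,023,514 × 0.0841908 = NOK 2,022,558.90
Profit = NOK 2,022,558.90 − NOK 1,959,000.00

Profit: NOK 63,558.90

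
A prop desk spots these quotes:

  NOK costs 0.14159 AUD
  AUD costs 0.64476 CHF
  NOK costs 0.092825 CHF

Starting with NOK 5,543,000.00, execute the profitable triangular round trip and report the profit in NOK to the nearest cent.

Profitable loop is NOK → CHF → AUD → NOK:
NOK 5,543,000.00 × 0.092825 = CHF 514,528.98
CHF 514,528.98 ÷ 0.64476 = AUD 798,016.28
AUD 798,016.28 ÷ 0.14159 = NOK 5,636,106.20
Profit = NOK 5,636,106.20 − NOK 5,543,000.00

Profit: NOK 93,106.20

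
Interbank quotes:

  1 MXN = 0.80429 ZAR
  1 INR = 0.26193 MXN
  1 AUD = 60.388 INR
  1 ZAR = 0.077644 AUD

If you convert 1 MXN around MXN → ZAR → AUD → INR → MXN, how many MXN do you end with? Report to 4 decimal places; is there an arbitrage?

Around MXN → ZAR → AUD → INR → MXN: 1 × 0.80429 × 0.077644 × 60.388 × 0.26193 = 0.987771
Product < 1; profitable direction is MXN → INR → AUD → ZAR → MXN.

0.9878 (arbitrage exists)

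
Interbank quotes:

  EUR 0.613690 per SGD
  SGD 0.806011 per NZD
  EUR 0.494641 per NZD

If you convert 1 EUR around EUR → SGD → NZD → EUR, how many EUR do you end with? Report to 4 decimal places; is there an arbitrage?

1.0000 (no arbitrage)

Around EUR → SGD → NZD → EUR: 1 ÷ 0.613690 ÷ 0.806011 × 0.494641 = 1.000000
Product ≈ 1 (deviation 0.000%, within rounding noise).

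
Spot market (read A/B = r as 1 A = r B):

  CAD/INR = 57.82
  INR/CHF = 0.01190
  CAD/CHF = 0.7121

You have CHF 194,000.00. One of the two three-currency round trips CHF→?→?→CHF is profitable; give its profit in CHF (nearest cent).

Profit: CHF 6,778.71

Profitable loop is CHF → INR → CAD → CHF:
CHF 194,000.00 ÷ 0.01190 = INR 16,302,521.01
INR 16,302,521.01 ÷ 57.82 = CAD 281,952.97
CAD 281,952.97 × 0.7121 = CHF 200,778.71
Profit = CHF 200,778.71 − CHF 194,000.00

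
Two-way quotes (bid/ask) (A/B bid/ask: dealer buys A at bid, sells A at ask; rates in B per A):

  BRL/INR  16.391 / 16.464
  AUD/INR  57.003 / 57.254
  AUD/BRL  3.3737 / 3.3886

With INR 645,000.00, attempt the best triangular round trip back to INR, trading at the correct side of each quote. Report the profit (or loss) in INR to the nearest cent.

Net profit: INR 14,024.81

Best loop INR → BRL → AUD → INR:
INR 645,000.00 ÷ 16.464 (buy BRL at ask) = BRL 39,176.38
BRL 39,176.38 ÷ 3.3886 (buy AUD at ask) = AUD 11,561.23
AUD 11,561.23 × 57.003 (sell AUD at bid) = INR 659,024.81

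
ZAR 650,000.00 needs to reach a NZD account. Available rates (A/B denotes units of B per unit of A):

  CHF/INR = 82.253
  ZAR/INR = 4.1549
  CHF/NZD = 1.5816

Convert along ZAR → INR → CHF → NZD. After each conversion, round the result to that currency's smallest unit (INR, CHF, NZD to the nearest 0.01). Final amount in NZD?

ZAR 650,000.00 × 4.1549 = INR 2,700,685.00
INR 2,700,685.00 ÷ 82.253 = CHF 32,833.88
CHF 32,833.88 × 1.5816 = NZD 51,930.06

NZD 51,930.06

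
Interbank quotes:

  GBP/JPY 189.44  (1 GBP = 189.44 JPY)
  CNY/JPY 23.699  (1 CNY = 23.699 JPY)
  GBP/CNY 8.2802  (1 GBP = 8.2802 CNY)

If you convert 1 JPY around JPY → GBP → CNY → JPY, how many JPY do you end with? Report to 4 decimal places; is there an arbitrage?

Around JPY → GBP → CNY → JPY: 1 ÷ 189.44 × 8.2802 × 23.699 = 1.035855
Product > 1; profitable direction is JPY → GBP → CNY → JPY.

1.0359 (arbitrage exists)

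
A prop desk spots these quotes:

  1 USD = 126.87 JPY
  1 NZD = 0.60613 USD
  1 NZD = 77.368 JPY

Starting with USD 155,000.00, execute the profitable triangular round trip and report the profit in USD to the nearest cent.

Profitable loop is USD → NZD → JPY → USD:
USD 155,000.00 ÷ 0.60613 = NZD 255,720.72
NZD 255,720.72 × 77.368 = JPY 19,784,601
JPY 19,784,601 ÷ 126.87 = USD 155,943.88
Profit = USD 155,943.88 − USD 155,000.00

Profit: USD 943.88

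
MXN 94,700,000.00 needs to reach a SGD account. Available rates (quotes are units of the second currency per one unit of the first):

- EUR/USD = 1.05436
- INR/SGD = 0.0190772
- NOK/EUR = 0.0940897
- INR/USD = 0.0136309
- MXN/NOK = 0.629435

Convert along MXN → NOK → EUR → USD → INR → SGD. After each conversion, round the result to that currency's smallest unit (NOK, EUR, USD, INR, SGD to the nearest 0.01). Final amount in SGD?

SGD 8,276,028.43

MXN 94,700,000.00 × 0.629435 = NOK 59,607,494.50
NOK 59,607,494.50 × 0.0940897 = EUR 5,608,451.28
EUR 5,608,451.28 × 1.05436 = USD 5,913,326.69
USD 5,913,326.69 ÷ 0.0136309 = INR 433,817,773.59
INR 433,817,773.59 × 0.0190772 = SGD 8,276,028.43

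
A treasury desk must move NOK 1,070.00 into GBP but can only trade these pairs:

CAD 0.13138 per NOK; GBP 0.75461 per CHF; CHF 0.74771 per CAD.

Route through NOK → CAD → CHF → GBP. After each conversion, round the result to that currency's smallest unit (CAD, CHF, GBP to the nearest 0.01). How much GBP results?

NOK 1,070.00 × 0.13138 = CAD 140.58
CAD 140.58 × 0.74771 = CHF 105.11
CHF 105.11 × 0.75461 = GBP 79.32

GBP 79.32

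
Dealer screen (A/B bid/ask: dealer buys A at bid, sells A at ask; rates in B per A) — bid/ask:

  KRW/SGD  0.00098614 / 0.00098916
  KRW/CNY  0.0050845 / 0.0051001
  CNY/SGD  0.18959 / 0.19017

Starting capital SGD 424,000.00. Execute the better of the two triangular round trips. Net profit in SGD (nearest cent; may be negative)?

Best loop SGD → CNY → KRW → SGD:
SGD 424,000.00 ÷ 0.19017 (buy CNY at ask) = CNY 2,229,584.06
CNY 2,229,584.06 ÷ 0.0051001 (buy KRW at ask) = KRW 437,164,773
KRW 437,164,773 × 0.00098614 (sell KRW at bid) = SGD 431,105.67

Net profit: SGD 7,105.67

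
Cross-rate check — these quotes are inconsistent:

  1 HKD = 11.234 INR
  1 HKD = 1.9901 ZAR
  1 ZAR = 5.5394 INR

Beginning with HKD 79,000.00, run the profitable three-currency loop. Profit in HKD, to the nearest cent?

Profit: HKD 1,505.19

Profitable loop is HKD → INR → ZAR → HKD:
HKD 79,000.00 × 11.234 = INR 887,486.00
INR 887,486.00 ÷ 5.5394 = ZAR 160,213.38
ZAR 160,213.38 ÷ 1.9901 = HKD 80,505.19
Profit = HKD 80,505.19 − HKD 79,000.00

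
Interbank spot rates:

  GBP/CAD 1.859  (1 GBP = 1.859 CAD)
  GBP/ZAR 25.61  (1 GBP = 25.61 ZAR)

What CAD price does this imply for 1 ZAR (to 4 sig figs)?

ZAR/CAD = 0.07259

1 ZAR ÷ 25.61 = 0.0390472 GBP
0.0390472 GBP × 1.859 = 0.0725888 CAD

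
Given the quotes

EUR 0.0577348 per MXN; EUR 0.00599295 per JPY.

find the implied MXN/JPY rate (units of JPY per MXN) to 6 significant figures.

1 MXN × 0.0577348 = 0.0577348 EUR
0.0577348 EUR ÷ 0.00599295 = 9.63379 JPY

MXN/JPY = 9.63379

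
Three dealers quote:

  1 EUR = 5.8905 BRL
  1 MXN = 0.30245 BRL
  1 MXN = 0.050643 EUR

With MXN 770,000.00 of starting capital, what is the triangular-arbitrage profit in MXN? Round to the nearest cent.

Profitable loop is MXN → BRL → EUR → MXN:
MXN 770,000.00 × 0.30245 = BRL 232,886.50
BRL 232,886.50 ÷ 5.8905 = EUR 39,535.95
EUR 39,535.95 ÷ 0.050643 = MXN 780,679.42
Profit = MXN 780,679.42 − MXN 770,000.00

Profit: MXN 10,679.42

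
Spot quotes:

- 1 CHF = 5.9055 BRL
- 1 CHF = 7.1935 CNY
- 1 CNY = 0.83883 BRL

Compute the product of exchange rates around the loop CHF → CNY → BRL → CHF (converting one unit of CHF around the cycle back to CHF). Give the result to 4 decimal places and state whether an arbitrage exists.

Around CHF → CNY → BRL → CHF: 1 × 7.1935 × 0.83883 ÷ 5.9055 = 1.021780
Product > 1; profitable direction is CHF → CNY → BRL → CHF.

1.0218 (arbitrage exists)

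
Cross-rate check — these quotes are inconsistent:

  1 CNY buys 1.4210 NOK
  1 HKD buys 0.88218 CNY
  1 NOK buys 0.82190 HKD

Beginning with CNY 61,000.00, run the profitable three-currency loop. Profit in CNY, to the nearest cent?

Profit: CNY 1,849.25

Profitable loop is CNY → NOK → HKD → CNY:
CNY 61,000.00 × 1.4210 = NOK 86,681.00
NOK 86,681.00 × 0.82190 = HKD 71,243.11
HKD 71,243.11 × 0.88218 = CNY 62,849.25
Profit = CNY 62,849.25 − CNY 61,000.00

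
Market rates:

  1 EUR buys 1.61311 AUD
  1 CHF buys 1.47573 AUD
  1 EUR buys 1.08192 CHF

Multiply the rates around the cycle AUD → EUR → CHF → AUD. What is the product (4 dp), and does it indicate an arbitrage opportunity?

Around AUD → EUR → CHF → AUD: 1 ÷ 1.61311 × 1.08192 × 1.47573 = 0.989779
Product < 1; profitable direction is AUD → CHF → EUR → AUD.

0.9898 (arbitrage exists)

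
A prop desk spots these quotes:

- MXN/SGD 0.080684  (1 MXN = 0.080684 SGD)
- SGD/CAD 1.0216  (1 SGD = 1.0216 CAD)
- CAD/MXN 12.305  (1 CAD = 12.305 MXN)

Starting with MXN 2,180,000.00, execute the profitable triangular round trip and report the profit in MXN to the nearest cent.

Profitable loop is MXN → SGD → CAD → MXN:
MXN 2,180,000.00 × 0.080684 = SGD 175,891.12
SGD 175,891.12 × 1.0216 = CAD 179,690.37
CAD 179,690.37 × 12.305 = MXN 2,211,089.98
Profit = MXN 2,211,089.98 − MXN 2,180,000.00

Profit: MXN 31,089.98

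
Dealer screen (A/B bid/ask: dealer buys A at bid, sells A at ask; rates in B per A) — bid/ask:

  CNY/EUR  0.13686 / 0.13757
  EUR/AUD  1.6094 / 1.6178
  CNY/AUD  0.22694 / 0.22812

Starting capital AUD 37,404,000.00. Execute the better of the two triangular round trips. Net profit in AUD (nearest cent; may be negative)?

Net profit: AUD 735,986.11

Best loop AUD → EUR → CNY → AUD:
AUD 37,404,000.00 ÷ 1.6178 (buy EUR at ask) = EUR 23,120,286.81
EUR 23,120,286.81 ÷ 0.13757 (buy CNY at ask) = CNY 168,061,981.60
CNY 168,061,981.60 × 0.22694 (sell CNY at bid) = AUD 38,139,986.11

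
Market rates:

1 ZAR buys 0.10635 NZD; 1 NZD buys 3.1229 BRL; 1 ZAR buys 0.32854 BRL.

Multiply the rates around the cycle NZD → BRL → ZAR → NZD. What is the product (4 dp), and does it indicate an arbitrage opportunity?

1.0109 (arbitrage exists)

Around NZD → BRL → ZAR → NZD: 1 × 3.1229 ÷ 0.32854 × 0.10635 = 1.010898
Product > 1; profitable direction is NZD → BRL → ZAR → NZD.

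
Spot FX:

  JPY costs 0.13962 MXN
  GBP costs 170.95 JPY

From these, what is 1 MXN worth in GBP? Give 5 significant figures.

1 MXN ÷ 0.13962 = 7.1623 JPY
7.1623 JPY ÷ 170.95 = 0.041897 GBP

MXN/GBP = 0.041897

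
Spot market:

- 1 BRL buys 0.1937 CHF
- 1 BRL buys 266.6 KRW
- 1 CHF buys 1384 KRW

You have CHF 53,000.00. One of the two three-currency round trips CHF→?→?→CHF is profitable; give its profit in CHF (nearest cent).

Profitable loop is CHF → KRW → BRL → CHF:
CHF 53,000.00 × 1384 = KRW 73,352,000
KRW 73,352,000 ÷ 266.6 = BRL 275,138.78
BRL 275,138.78 × 0.1937 = CHF 53,294.38
Profit = CHF 53,294.38 − CHF 53,000.00

Profit: CHF 294.38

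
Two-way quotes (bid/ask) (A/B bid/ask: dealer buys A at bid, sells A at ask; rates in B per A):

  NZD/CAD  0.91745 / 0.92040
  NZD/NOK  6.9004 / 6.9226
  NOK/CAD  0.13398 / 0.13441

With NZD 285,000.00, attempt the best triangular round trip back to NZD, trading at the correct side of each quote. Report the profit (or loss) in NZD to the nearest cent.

Net profit: NZD 1,274.38

Best loop NZD → NOK → CAD → NZD:
NZD 285,000.00 × 6.9004 (sell NZD at bid) = NOK 1,966,614.00
NOK 1,966,614.00 × 0.13398 (sell NOK at bid) = CAD 263,486.94
CAD 263,486.94 ÷ 0.92040 (buy NZD at ask) = NZD 286,274.38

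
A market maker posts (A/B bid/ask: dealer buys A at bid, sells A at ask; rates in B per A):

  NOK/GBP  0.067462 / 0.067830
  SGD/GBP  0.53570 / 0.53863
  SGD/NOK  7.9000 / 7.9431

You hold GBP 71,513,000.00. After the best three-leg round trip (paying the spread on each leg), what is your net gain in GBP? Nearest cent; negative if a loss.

Best loop GBP → NOK → SGD → GBP:
GBP 71,513,000.00 ÷ 0.067830 (buy NOK at ask) = NOK 1,054,297,508.48
NOK 1,054,297,508.48 ÷ 7.9431 (buy SGD at ask) = SGD 132,731,239.50
SGD 132,731,239.50 × 0.53570 (sell SGD at bid) = GBP 71,104,125.00

Net result: GBP -408,875.00 (no profitable arbitrage after spreads)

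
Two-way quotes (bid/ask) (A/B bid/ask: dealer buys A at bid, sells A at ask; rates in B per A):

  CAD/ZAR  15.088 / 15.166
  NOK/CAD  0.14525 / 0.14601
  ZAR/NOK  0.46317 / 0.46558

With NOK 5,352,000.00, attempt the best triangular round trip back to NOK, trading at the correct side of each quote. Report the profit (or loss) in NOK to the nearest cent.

Net profit: NOK 80,557.64

Best loop NOK → CAD → ZAR → NOK:
NOK 5,352,000.00 × 0.14525 (sell NOK at bid) = CAD 777,378.00
CAD 777,378.00 × 15.088 (sell CAD at bid) = ZAR 11,729,079.26
ZAR 11,729,079.26 × 0.46317 (sell ZAR at bid) = NOK 5,432,557.64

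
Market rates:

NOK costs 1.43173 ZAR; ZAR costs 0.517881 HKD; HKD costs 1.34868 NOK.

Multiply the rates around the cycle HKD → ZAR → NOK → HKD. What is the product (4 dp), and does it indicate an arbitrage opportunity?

1.0000 (no arbitrage)

Around HKD → ZAR → NOK → HKD: 1 ÷ 0.517881 ÷ 1.43173 ÷ 1.34868 = 1.000000
Product ≈ 1 (deviation 0.000%, within rounding noise).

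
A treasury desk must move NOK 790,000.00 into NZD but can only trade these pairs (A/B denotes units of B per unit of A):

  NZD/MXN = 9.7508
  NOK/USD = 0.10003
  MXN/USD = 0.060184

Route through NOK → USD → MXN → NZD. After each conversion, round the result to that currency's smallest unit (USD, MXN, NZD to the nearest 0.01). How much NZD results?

NOK 790,000.00 × 0.10003 = USD 79,023.70
USD 79,023.70 ÷ 0.060184 = MXN 1,313,035.03
MXN 1,313,035.03 ÷ 9.7508 = NZD 134,659.21

NZD 134,659.21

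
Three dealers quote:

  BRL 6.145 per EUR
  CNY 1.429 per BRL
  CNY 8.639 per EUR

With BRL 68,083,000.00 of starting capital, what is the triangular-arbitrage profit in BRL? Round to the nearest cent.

Profit: BRL 1,120,701.82

Profitable loop is BRL → CNY → EUR → BRL:
BRL 68,083,000.00 × 1.429 = CNY 97,290,607.00
CNY 97,290,607.00 ÷ 8.639 = EUR 11,261,790.37
EUR 11,261,790.37 × 6.145 = BRL 69,203,701.82
Profit = BRL 69,203,701.82 − BRL 68,083,000.00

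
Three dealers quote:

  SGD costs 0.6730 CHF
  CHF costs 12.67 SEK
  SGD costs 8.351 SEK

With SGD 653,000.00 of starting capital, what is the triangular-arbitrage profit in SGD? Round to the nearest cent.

Profitable loop is SGD → CHF → SEK → SGD:
SGD 653,000.00 × 0.6730 = CHF 439,469.00
CHF 439,469.00 × 12.67 = SEK 5,568,072.23
SEK 5,568,072.23 ÷ 8.351 = SGD 666,755.15
Profit = SGD 666,755.15 − SGD 653,000.00

Profit: SGD 13,755.15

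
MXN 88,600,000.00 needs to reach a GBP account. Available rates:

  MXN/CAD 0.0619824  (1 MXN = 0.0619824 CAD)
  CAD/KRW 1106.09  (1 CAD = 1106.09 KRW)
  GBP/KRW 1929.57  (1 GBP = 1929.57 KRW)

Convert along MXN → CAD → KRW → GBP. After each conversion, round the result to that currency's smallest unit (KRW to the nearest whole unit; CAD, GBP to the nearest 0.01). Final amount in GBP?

GBP 3,147,980.53

MXN 88,600,000.00 × 0.0619824 = CAD 5,491,640.64
CAD 5,491,640.64 × 1106.09 = KRW 6,074,248,795
KRW 6,074,248,795 ÷ 1929.57 = GBP 3,147,980.53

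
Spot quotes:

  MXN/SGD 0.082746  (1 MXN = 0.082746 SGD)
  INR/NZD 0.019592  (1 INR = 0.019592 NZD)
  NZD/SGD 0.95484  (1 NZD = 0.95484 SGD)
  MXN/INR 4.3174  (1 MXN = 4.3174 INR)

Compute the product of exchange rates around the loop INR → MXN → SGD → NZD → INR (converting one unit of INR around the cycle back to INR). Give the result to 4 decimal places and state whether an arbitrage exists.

1.0245 (arbitrage exists)

Around INR → MXN → SGD → NZD → INR: 1 ÷ 4.3174 × 0.082746 ÷ 0.95484 ÷ 0.019592 = 1.024508
Product > 1; profitable direction is INR → MXN → SGD → NZD → INR.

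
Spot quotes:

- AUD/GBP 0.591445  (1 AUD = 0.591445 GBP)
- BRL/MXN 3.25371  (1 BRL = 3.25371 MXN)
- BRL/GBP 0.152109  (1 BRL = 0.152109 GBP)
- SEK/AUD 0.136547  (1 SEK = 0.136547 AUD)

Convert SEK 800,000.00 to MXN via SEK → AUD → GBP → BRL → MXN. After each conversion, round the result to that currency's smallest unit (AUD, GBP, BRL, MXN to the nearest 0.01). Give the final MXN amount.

MXN 1,382,007.60

SEK 800,000.00 × 0.136547 = AUD 109,237.60
AUD 109,237.60 × 0.591445 = GBP 64,608.03
GBP 64,608.03 ÷ 0.152109 = BRL 424,748.24
BRL 424,748.24 × 3.25371 = MXN 1,382,007.60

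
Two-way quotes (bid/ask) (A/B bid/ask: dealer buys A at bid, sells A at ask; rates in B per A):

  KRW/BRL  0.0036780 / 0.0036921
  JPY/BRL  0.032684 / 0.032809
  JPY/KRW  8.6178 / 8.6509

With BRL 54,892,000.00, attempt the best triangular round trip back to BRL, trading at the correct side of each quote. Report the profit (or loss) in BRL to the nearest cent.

Best loop BRL → KRW → JPY → BRL:
BRL 54,892,000.00 ÷ 0.0036921 (buy KRW at ask) = KRW 14,867,419,626
KRW 14,867,419,626 ÷ 8.6509 (buy JPY at ask) = JPY 1,718,598,022
JPY 1,718,598,022 × 0.032684 (sell JPY at bid) = BRL 56,170,657.74

Net profit: BRL 1,278,657.74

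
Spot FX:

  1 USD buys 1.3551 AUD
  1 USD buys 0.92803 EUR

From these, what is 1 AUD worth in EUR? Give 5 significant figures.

1 AUD ÷ 1.3551 = 0.737953 USD
0.737953 USD × 0.92803 = 0.684842 EUR

AUD/EUR = 0.68484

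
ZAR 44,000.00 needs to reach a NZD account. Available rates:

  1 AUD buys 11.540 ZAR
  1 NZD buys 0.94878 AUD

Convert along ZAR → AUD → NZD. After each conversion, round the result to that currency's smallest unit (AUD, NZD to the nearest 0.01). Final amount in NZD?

ZAR 44,000.00 ÷ 11.540 = AUD 3,812.82
AUD 3,812.82 ÷ 0.94878 = NZD 4,018.66

NZD 4,018.66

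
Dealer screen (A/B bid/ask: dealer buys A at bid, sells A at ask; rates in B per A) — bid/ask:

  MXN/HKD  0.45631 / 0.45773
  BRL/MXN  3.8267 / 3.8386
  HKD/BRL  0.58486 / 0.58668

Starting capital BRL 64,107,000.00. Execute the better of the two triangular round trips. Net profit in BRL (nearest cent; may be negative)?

Net profit: BRL 1,362,914.91

Best loop BRL → MXN → HKD → BRL:
BRL 64,107,000.00 × 3.8267 (sell BRL at bid) = MXN 245,318,256.90
MXN 245,318,256.90 × 0.45631 (sell MXN at bid) = HKD 111,941,173.81
HKD 111,941,173.81 × 0.58486 (sell HKD at bid) = BRL 65,469,914.91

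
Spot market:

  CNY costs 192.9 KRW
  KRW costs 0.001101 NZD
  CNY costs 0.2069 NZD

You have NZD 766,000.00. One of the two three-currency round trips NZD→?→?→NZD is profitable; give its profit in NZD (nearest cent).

Profitable loop is NZD → CNY → KRW → NZD:
NZD 766,000.00 ÷ 0.2069 = CNY 3,702,271.63
CNY 3,702,271.63 × 192.9 = KRW 714,168,197
KRW 714,168,197 × 0.001101 = NZD 786,299.19
Profit = NZD 786,299.19 − NZD 766,000.00

Profit: NZD 20,299.19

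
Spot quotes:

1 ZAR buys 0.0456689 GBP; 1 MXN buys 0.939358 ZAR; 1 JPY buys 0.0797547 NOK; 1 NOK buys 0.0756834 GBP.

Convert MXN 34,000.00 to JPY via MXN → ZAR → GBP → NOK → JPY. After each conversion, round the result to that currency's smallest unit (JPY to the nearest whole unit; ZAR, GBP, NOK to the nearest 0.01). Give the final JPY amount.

MXN 34,000.00 × 0.939358 = ZAR 31,938.17
ZAR 31,938.17 × 0.0456689 = GBP 1,458.58
GBP 1,458.58 ÷ 0.0756834 = NOK 19,272.13
NOK 19,272.13 ÷ 0.0797547 = JPY 241,643

JPY 241,643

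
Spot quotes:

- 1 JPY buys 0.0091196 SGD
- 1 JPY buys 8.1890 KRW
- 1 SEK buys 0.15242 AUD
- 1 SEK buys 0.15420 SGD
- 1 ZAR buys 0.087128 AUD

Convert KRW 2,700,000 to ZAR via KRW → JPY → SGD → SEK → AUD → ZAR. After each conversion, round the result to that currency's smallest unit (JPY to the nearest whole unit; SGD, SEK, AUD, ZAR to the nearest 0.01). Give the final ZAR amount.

ZAR 34,112.11

KRW 2,700,000 ÷ 8.1890 = JPY 329,711
JPY 329,711 × 0.0091196 = SGD 3,006.83
SGD 3,006.83 ÷ 0.15420 = SEK 19,499.55
SEK 19,499.55 × 0.15242 = AUD 2,972.12
AUD 2,972.12 ÷ 0.087128 = ZAR 34,112.11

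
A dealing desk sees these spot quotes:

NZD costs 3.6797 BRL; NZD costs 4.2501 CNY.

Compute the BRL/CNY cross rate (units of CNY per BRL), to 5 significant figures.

1 BRL ÷ 3.6797 = 0.271761 NZD
0.271761 NZD × 4.2501 = 1.15501 CNY

BRL/CNY = 1.1550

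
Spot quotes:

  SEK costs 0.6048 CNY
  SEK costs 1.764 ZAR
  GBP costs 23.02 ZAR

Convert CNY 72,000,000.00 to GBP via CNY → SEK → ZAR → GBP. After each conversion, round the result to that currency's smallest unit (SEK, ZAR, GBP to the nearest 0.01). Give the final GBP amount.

GBP 9,122,502.17

CNY 72,000,000.00 ÷ 0.6048 = SEK 119,047,619.05
SEK 119,047,619.05 × 1.764 = ZAR 210,000,000.00
ZAR 210,000,000.00 ÷ 23.02 = GBP 9,122,502.17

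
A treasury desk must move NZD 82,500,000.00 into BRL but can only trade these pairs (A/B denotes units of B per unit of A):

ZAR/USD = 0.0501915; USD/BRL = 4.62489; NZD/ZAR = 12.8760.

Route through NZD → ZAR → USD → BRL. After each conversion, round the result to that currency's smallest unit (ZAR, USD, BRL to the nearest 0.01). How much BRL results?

BRL 246,584,911.88

NZD 82,500,000.00 × 12.8760 = ZAR 1,062,270,000.00
ZAR 1,062,270,000.00 × 0.0501915 = USD 53,316,924.70
USD 53,316,924.70 × 4.62489 = BRL 246,584,911.88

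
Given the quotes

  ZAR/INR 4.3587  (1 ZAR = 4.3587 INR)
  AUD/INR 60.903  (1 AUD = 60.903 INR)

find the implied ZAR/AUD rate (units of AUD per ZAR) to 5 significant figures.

1 ZAR × 4.3587 = 4.3587 INR
4.3587 INR ÷ 60.903 = 0.0715679 AUD

ZAR/AUD = 0.071568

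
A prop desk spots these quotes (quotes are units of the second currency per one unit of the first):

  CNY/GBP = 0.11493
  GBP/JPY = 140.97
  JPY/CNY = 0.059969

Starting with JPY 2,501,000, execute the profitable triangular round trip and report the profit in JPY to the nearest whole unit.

Profit: JPY 73,108

Profitable loop is JPY → GBP → CNY → JPY:
JPY 2,501,000 ÷ 140.97 = GBP 17,741.36
GBP 17,741.36 ÷ 0.11493 = CNY 154,366.69
CNY 154,366.69 ÷ 0.059969 = JPY 2,574,108
Profit = JPY 2,574,108 − JPY 2,501,000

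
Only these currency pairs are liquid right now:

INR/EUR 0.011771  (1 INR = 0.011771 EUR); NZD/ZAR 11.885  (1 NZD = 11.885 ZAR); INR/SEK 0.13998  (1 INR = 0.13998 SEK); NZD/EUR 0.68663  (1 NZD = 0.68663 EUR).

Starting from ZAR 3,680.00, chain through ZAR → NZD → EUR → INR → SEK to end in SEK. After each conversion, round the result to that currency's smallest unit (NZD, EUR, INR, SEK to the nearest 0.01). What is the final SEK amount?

ZAR 3,680.00 ÷ 11.885 = NZD 309.63
NZD 309.63 × 0.68663 = EUR 212.60
EUR 212.60 ÷ 0.011771 = INR 18,061.34
INR 18,061.34 × 0.13998 = SEK 2,528.23

SEK 2,528.23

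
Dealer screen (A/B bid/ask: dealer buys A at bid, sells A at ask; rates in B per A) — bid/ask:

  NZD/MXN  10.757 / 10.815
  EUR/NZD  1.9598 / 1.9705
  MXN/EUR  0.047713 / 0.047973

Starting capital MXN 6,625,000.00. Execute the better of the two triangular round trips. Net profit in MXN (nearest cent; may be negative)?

Best loop MXN → EUR → NZD → MXN:
MXN 6,625,000.00 × 0.047713 (sell MXN at bid) = EUR 316,098.62
EUR 316,098.62 × 1.9598 (sell EUR at bid) = NZD 619,490.09
NZD 619,490.09 × 10.757 (sell NZD at bid) = MXN 6,663,854.85

Net profit: MXN 38,854.85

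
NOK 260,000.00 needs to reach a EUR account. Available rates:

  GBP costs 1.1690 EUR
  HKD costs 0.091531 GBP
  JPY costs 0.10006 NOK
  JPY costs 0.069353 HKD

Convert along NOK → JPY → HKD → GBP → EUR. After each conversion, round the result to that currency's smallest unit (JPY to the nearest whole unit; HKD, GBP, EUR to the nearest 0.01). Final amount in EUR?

NOK 260,000.00 ÷ 0.10006 = JPY 2,598,441
JPY 2,598,441 × 0.069353 = HKD 180,209.68
HKD 180,209.68 × 0.091531 = GBP 16,494.77
GBP 16,494.77 × 1.1690 = EUR 19,282.39

EUR 19,282.39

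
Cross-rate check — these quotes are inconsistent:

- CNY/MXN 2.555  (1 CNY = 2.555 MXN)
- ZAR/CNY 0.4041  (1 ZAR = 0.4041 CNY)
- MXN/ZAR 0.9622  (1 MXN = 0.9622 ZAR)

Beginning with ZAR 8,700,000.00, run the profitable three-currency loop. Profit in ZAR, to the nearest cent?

Profitable loop is ZAR → MXN → CNY → ZAR:
ZAR 8,700,000.00 ÷ 0.9622 = MXN 9,041,779.26
MXN 9,041,779.26 ÷ 2.555 = CNY 3,538,856.85
CNY 3,538,856.85 ÷ 0.4041 = ZAR 8,757,378.99
Profit = ZAR 8,757,378.99 − ZAR 8,700,000.00

Profit: ZAR 57,378.99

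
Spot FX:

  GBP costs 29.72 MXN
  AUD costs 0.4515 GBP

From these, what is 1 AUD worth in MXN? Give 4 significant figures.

1 AUD × 0.4515 = 0.4515 GBP
0.4515 GBP × 29.72 = 13.4186 MXN

AUD/MXN = 13.42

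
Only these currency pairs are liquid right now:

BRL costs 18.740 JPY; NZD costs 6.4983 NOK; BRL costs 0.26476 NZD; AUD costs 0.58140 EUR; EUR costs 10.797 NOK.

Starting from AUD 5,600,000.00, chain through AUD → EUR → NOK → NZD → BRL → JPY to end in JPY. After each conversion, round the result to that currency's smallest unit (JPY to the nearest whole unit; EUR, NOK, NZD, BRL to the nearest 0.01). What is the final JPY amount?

AUD 5,600,000.00 × 0.58140 = EUR 3,255,840.00
EUR 3,255,840.00 × 10.797 = NOK 35,153,304.48
NOK 35,153,304.48 ÷ 6.4983 = NZD 5,409,615.51
NZD 5,409,615.51 ÷ 0.26476 = BRL 20,432,148.02
BRL 20,432,148.02 × 18.740 = JPY 382,898,454

JPY 382,898,454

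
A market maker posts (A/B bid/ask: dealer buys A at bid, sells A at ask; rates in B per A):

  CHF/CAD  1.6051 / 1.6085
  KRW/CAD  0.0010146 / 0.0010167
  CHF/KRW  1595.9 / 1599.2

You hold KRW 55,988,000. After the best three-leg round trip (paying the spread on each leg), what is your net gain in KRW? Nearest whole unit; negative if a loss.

Net profit: KRW 372,446

Best loop KRW → CAD → CHF → KRW:
KRW 55,988,000 × 0.0010146 (sell KRW at bid) = CAD 56,805.42
CAD 56,805.42 ÷ 1.6085 (buy CHF at ask) = CHF 35,315.78
CHF 35,315.78 × 1595.9 (sell CHF at bid) = KRW 56,360,446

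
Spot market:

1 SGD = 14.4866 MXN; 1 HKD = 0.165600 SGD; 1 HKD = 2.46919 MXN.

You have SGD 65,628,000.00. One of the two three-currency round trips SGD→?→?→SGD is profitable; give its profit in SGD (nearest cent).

Profitable loop is SGD → HKD → MXN → SGD:
SGD 65,628,000.00 ÷ 0.165600 = HKD 396,304,347.83
HKD 396,304,347.83 × 2.46919 = MXN 978,550,732.61
MXN 978,550,732.61 ÷ 14.4866 = SGD 67,548,681.72
Profit = SGD 67,548,681.72 − SGD 65,628,000.00

Profit: SGD 1,920,681.72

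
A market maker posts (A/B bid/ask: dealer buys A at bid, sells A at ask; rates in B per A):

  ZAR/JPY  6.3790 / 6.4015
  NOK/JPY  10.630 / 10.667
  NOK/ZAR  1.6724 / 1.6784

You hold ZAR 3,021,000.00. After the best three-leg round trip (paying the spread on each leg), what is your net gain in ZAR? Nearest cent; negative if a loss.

Net profit: ZAR 351.07

Best loop ZAR → JPY → NOK → ZAR:
ZAR 3,021,000.00 × 6.3790 (sell ZAR at bid) = JPY 19,270,959
JPY 19,270,959 ÷ 10.667 (buy NOK at ask) = NOK 1,806,595.95
NOK 1,806,595.95 × 1.6724 (sell NOK at bid) = ZAR 3,021,351.07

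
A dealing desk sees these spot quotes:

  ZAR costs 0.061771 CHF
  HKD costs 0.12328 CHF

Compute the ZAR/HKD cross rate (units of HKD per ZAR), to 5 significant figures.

ZAR/HKD = 0.50106

1 ZAR × 0.061771 = 0.061771 CHF
0.061771 CHF ÷ 0.12328 = 0.501063 HKD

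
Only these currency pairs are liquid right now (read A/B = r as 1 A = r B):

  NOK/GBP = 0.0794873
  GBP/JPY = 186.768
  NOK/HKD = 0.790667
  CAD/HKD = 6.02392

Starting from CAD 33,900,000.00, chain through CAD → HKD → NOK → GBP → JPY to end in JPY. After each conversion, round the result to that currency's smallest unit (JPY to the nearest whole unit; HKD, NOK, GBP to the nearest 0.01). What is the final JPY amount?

CAD 33,900,000.00 × 6.02392 = HKD 204,210,888.00
HKD 204,210,888.00 ÷ 0.790667 = NOK 258,276,730.91
NOK 258,276,730.91 × 0.0794873 = GBP 20,529,719.99
GBP 20,529,719.99 × 186.768 = JPY 3,834,294,743

JPY 3,834,294,743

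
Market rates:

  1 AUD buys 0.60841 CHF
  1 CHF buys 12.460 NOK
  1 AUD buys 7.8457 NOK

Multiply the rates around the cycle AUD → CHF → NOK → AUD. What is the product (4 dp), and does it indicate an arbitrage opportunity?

0.9662 (arbitrage exists)

Around AUD → CHF → NOK → AUD: 1 × 0.60841 × 12.460 ÷ 7.8457 = 0.966235
Product < 1; profitable direction is AUD → NOK → CHF → AUD.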